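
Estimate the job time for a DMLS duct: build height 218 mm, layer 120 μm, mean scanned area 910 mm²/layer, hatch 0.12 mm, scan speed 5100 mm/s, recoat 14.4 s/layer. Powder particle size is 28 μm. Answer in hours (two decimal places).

8.02 hours

Number of layers: 218 / 0.12 → 1817 (rounded up).
Hatch length per layer = 910 / 0.12, so 7583.3 mm.
Scan time per layer = 7583.3 / 5100, so 1.4869 s.
Per-layer time = 1.4869 + 14.4, so 15.8869 s.
Total: 1817 × 15.8869 s = 28866.4973 s → 8.02 hours.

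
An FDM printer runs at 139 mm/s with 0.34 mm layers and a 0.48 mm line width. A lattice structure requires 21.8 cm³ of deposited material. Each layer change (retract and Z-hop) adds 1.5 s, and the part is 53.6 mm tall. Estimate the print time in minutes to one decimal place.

20.0 minutes

Line area = 0.34 × 0.48 = 0.1632 mm².
Toolpath length = 21.8 cm³ / 0.1632 mm² = 21800 / 0.1632 = 133578.4 mm.
Print-move time = 133578.4 / 139, so 961 s.
Layers = ⌈53.6/0.34⌉ = 158.
Z-hop total = 158 × 1.5, so 237 s.
Total = 961 + 237 = 1198 s = 20.0 minutes.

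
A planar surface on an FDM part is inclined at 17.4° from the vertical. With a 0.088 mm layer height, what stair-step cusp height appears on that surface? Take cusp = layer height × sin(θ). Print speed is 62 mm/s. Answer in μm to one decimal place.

sin(17.4°) = 0.2990, so cusp = 0.088 × 0.2990 = 0.026312 mm → 26.3 μm.

26.3 μm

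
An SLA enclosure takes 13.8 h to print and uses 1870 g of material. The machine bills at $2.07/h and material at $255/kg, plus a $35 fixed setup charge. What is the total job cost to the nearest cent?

$540.42

Time charge = 2.07 × 13.8 = $28.566.
Feedstock cost = 255 × 1870/1000, so $476.85.
Adding setup: 28.566 + 476.85 + 35 → 540.416 ≈ $540.42.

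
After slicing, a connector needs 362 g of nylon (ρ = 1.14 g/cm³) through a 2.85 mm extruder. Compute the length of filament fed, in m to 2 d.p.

Extruded volume: 362/1.14 = 317.5439 cm³ (317543.9 mm³).
A = π r² = π × 1.425² = 6.3794 mm².
L = V/A = 317543.9/6.3794 = 49776.45 mm → 49.78 m.

49.78 m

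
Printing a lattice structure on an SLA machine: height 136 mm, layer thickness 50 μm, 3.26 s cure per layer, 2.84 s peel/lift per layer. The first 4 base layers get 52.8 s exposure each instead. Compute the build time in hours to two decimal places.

Layer count = ceil(136 / 0.05) = 2720.
Base layers = 4 × (52.8 + 2.84) = 222.56 s.
Remaining layers = 2716 × (3.26 + 2.84) = 16567.6 s.
Sum: 222.56 + 16567.6 = 16790.16 s → 4.66 hours.

4.66 hours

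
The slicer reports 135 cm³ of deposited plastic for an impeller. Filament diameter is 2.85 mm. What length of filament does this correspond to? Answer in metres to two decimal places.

A = π r² = π × 1.425² = 6.3794 mm².
Length = 135 cm³ / 6.3794 mm² = 135000 / 6.3794 = 21161.86 mm = 21.16 m.

21.16 m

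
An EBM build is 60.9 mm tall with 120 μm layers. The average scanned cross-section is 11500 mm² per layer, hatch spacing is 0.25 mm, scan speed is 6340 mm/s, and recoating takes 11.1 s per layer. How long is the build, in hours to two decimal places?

2.59 hours

Number of layers: 60.9 / 0.12 → 508 (rounded up).
Hatch length per layer: 11500 / 0.25 → 46000 mm.
Beam time per layer: 46000 / 6340 → 7.2555 s.
Time per layer: 7.2555 + 11.1 → 18.3555 s.
508 layers × 18.3555 s/layer = 9324.594 s, i.e. 2.59 hours.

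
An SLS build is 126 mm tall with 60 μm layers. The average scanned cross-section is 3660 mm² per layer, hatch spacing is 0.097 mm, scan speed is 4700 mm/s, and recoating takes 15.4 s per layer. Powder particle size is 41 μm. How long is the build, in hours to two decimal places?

13.67 hours

Number of layers: 126 / 0.06 → 2100 (rounded up).
Per-layer scan distance = 3660 / 0.097, so 37732 mm.
Laser time per layer: 37732 / 4700 → 8.0281 s.
Time per layer = 8.0281 + 15.4 = 23.4281 s.
2100 layers × 23.4281 s/layer = 49199.01 s, i.e. 13.67 hours.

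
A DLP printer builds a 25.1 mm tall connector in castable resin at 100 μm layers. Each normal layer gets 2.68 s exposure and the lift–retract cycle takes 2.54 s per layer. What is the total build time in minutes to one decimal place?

Layer count = ceil(25.1 / 0.1) = 251.
Each layer takes = 2.68 + 2.54, so 5.22 s.
Total = 251 × 5.22 = 1310.22 s = 21.8 minutes.

21.8 minutes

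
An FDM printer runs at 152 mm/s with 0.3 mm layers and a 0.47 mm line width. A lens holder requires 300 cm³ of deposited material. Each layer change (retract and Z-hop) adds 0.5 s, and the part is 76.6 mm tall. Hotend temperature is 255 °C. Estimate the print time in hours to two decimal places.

3.92 hours

Extrusion cross-section = 0.3 × 0.47 = 0.141 mm².
Toolpath length = 300 cm³ / 0.141 mm² = 300000 / 0.141 = 2127659.6 mm.
Extrusion time = 2127659.6 / 152, so 13997.8 s.
Number of layers: 76.6 / 0.3 → 256 (rounded up).
Z-hop total: 256 × 0.5 → 128 s.
Altogether 13997.8 + 128 = 14125.8 s, i.e. 3.92 hours.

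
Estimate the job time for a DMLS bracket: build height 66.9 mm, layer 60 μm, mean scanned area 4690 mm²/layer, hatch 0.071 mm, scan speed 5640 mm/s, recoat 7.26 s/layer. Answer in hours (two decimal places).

5.88 hours

Number of layers: 66.9 / 0.06 → 1115 (rounded up).
Per-layer scan distance = 4690 / 0.071, so 66056.3 mm.
Per-layer scan time = 66056.3 / 5640, so 11.7121 s.
Layer cycle: 11.7121 + 7.26 → 18.9721 s.
Build time = 1115 × 18.9721 = 21153.8915 s = 5.88 hours.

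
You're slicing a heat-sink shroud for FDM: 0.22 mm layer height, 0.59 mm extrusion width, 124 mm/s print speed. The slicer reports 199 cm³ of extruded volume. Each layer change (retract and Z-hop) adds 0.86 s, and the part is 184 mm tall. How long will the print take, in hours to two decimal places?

3.63 hours

Line area = 0.22 × 0.59, so 0.1298 mm².
Path length: 199000 mm³ / 0.1298 mm² → 1533127.9 mm.
Extrusion time = 1533127.9 / 124 = 12363.9 s.
Number of layers: 184 / 0.22 → 837 (rounded up).
Z-hop total = 837 × 0.86, so 719.82 s.
Altogether 12363.9 + 719.82 = 13083.72 s, i.e. 3.63 hours.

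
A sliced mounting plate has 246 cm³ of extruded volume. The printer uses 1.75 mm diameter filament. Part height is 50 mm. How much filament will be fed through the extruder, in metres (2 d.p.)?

102.27 m

Filament cross-section = π × (1.75/2)² = 2.4053 mm².
Length = 246 cm³ / 2.4053 mm² = 246000 / 2.4053 = 102274.14 mm = 102.27 m.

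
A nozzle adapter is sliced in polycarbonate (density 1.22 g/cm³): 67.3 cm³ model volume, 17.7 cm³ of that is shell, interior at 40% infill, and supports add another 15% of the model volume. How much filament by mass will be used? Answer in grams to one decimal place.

58.1 g

Interior volume = 67.3 − 17.7 = 49.6 cm³.
Deposited infill = 0.40 × 49.6, so 19.84 cm³.
Support = 0.15 × 67.3 = 10.095 cm³.
Deposited volume = 17.7 + 19.84 + 10.095, so 47.635 cm³.
Mass = 47.635 × 1.22, so 58.1147 g.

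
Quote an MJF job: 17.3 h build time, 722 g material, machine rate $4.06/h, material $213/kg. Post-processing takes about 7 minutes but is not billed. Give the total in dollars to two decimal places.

$224.02

Machine cost: 4.06 × 17.3 → $70.238.
Material cost = 213 × 722/1000 = $153.786.
Job cost: 70.238 + 153.786 = 224.024 ≈ $224.02.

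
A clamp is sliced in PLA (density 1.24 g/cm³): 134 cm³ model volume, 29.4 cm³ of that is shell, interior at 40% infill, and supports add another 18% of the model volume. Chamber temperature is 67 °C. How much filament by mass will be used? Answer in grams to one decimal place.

118.2 g

Interior volume: 134 − 29.4 → 104.6 cm³.
Deposited infill = 0.40 × 104.6 = 41.84 cm³.
Support: 0.18 × 134 → 24.12 cm³.
Total extruded = 29.4 + 41.84 + 24.12, so 95.36 cm³.
Mass = 95.36 × 1.24 = 118.2464 g.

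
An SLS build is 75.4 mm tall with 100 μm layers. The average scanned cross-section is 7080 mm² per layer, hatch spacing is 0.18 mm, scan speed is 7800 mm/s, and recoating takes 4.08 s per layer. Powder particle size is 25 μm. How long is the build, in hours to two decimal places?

1.91 hours

Layer count = ceil(75.4 / 0.1) = 754.
Scan path per layer: 7080 / 0.18 → 39333.3 mm.
Scan time per layer = 39333.3 / 7800, so 5.0427 s.
Layer cycle = 5.0427 + 4.08, so 9.1227 s.
754 layers × 9.1227 s/layer = 6878.5158 s, i.e. 1.91 hours.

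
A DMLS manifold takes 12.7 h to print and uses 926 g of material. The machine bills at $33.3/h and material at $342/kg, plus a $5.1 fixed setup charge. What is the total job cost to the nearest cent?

$744.70

Machine-time cost = 33.3 × 12.7, so $422.91.
Feedstock cost = 342 × 926/1000 = $316.692.
Total = 422.91 + 316.692 + 5.1 = 744.702 ≈ $744.70.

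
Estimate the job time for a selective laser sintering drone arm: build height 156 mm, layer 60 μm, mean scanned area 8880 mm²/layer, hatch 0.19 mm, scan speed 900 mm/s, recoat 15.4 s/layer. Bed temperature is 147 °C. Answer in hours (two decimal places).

48.63 hours

Number of layers: 156 / 0.06 → 2600 (rounded up).
Hatch length per layer: 8880 / 0.19 → 46736.8 mm.
Scan time per layer = 46736.8 / 900, so 51.9298 s.
Per-layer time = 51.9298 + 15.4 = 67.3298 s.
Total: 2600 × 67.3298 s = 175057.48 s → 48.63 hours.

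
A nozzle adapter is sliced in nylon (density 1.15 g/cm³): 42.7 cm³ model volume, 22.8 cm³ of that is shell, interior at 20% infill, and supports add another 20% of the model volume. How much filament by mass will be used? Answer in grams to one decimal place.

Interior volume: 42.7 − 22.8 → 19.9 cm³.
Infill volume = 0.20 × 19.9, so 3.98 cm³.
Support = 0.20 × 42.7 = 8.54 cm³.
Total extruded = 22.8 + 3.98 + 8.54, so 35.32 cm³.
Mass = 35.32 × 1.15 = 40.618 g.

40.6 g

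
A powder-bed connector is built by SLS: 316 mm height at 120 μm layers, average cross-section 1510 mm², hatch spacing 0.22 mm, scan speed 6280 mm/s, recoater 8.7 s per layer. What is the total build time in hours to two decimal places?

7.17 hours

Number of layers: 316 / 0.12 → 2634 (rounded up).
Hatch length per layer: 1510 / 0.22 → 6863.6 mm.
Laser time per layer = 6863.6 / 6280, so 1.0929 s.
Layer cycle = 1.0929 + 8.7, so 9.7929 s.
2634 layers × 9.7929 s/layer = 25794.4986 s, i.e. 7.17 hours.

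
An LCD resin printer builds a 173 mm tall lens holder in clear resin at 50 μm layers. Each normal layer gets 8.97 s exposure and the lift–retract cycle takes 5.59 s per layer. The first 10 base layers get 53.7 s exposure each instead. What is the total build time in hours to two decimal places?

Layer count = ceil(173 / 0.05) = 3460.
Burn-in layers = 10 × (53.7 + 5.59) = 592.9 s.
Normal layers = 3450 × (8.97 + 5.59), so 50232 s.
Total = 592.9 + 50232 = 50824.9 s = 14.12 hours.

14.12 hours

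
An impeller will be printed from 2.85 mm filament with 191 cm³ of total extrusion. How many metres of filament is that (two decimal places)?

A = π r² = π × 1.425² = 6.3794 mm².
Length = 191 cm³ / 6.3794 mm² = 191000 / 6.3794 = 29940.12 mm = 29.94 m.

29.94 m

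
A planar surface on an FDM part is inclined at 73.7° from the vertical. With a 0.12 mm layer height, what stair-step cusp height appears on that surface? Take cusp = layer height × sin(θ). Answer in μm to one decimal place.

115.2 μm

Cusp = layer height × sin(73.7°) = 0.12 × 0.9598 = 0.115176 mm = 115.2 μm.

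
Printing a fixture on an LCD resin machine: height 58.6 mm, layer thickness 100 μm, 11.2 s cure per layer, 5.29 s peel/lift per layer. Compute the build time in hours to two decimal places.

Layer count = ceil(58.6 / 0.1) = 586.
Cycle time = 11.2 + 5.29 = 16.49 s.
Build time: 586 × 16.49 s = 9663.14 s, i.e. 2.68 hours.

2.68 hours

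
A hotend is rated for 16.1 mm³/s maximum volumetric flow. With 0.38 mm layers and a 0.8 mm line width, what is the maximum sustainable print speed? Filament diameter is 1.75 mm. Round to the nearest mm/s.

53 mm/s

A = 0.38 × 0.8 = 0.304 mm².
v_max = Q/A = 16.1/0.304 = 52.96 mm/s → 53 mm/s.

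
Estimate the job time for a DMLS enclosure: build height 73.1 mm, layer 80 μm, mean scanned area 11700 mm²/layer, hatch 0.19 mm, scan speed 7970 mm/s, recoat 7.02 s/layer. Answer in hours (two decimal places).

3.74 hours

Layer count = ceil(73.1 / 0.08) = 914.
Scan path per layer = 11700 / 0.19 = 61578.9 mm.
Scan time per layer: 61578.9 / 7970 → 7.7263 s.
Per-layer time = 7.7263 + 7.02, so 14.7463 s.
Total: 914 × 14.7463 s = 13478.1182 s → 3.74 hours.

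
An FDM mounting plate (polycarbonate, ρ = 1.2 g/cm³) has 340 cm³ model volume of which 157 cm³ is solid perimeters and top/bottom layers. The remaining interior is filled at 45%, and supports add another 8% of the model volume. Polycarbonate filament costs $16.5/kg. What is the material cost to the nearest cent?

Interior volume: 340 − 157 → 183 cm³.
Infill deposited = 0.45 × 183, so 82.35 cm³.
Support: 0.08 × 340 → 27.2 cm³.
Total printed volume = 157 + 82.35 + 27.2 = 266.55 cm³.
Mass: 266.55 × 1.2 → 319.86 g.
Cost = 319.86 g / 1000 × $16.5/kg = $5.28.

$5.28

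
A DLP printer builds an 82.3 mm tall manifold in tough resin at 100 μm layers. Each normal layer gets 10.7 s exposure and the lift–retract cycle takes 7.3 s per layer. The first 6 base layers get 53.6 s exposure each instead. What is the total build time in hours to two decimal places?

Layer count = ceil(82.3 / 0.1) = 823.
Burn-in layers = 6 × (53.6 + 7.3), so 365.4 s.
Regular layers: 817 × (10.7 + 7.3) → 14706 s.
Sum: 365.4 + 14706 = 15071.4 s → 4.19 hours.

4.19 hours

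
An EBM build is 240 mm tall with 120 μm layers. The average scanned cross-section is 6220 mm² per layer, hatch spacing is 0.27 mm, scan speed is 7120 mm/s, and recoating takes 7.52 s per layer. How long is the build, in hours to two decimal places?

Layers = ⌈240/0.12⌉ = 2000.
Per-layer scan distance = 6220 / 0.27 = 23037 mm.
Beam time per layer = 23037 / 7120 = 3.2355 s.
Per-layer time = 3.2355 + 7.52, so 10.7555 s.
Build time = 2000 × 10.7555 = 21511 s = 5.98 hours.

5.98 hours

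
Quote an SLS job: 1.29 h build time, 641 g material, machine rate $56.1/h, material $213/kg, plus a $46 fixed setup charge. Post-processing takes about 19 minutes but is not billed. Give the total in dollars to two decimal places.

Machine cost = 56.1 × 1.29 = $72.369.
Feedstock cost = 213 × 641/1000 = $136.533.
Adding setup: 72.369 + 136.533 + 46 → 254.902 ≈ $254.90.

$254.90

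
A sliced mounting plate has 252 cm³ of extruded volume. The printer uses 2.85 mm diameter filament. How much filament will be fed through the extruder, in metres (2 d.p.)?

Filament cross-section = π × (2.85/2)² = 6.3794 mm².
Length = 252 cm³ / 6.3794 mm² = 252000 / 6.3794 = 39502.15 mm = 39.50 m.

39.50 m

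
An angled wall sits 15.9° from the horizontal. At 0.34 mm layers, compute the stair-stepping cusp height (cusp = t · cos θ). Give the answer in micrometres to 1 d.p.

327.0 μm

Cusp = layer height × cos(15.9°) = 0.34 × 0.9617 = 0.326978 mm = 327.0 μm.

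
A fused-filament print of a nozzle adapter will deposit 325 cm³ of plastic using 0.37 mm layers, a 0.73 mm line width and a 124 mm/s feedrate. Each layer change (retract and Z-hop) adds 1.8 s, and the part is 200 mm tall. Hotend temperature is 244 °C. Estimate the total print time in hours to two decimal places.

2.97 hours

Line area = 0.37 × 0.73 = 0.2701 mm².
Path length: 325000 mm³ / 0.2701 mm² → 1203258.1 mm.
Extrusion time = 1203258.1 / 124, so 9703.7 s.
Layer count = ceil(200 / 0.37) = 541.
Layer-change overhead = 541 × 1.8 = 973.8 s.
Altogether 9703.7 + 973.8 = 10677.5 s, i.e. 2.97 hours.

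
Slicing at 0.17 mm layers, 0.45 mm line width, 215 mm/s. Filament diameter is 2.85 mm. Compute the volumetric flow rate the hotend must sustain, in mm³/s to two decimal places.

A: 0.17 × 0.45 → 0.0765 mm².
Volumetric flow = 215 × 0.0765 = 16.45 mm³/s.

16.45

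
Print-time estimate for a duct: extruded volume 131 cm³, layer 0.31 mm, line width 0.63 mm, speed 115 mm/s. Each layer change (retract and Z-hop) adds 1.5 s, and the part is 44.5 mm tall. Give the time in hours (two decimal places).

Line area: 0.31 × 0.63 → 0.1953 mm².
Toolpath length = 131 cm³ / 0.1953 mm² = 131000 / 0.1953 = 670762.9 mm.
Time extruding = 670762.9 / 115, so 5832.7 s.
Layers = ⌈44.5/0.31⌉ = 144.
Z-hop total: 144 × 1.5 → 216 s.
Total = 5832.7 + 216 = 6048.7 s = 1.68 hours.

1.68 hours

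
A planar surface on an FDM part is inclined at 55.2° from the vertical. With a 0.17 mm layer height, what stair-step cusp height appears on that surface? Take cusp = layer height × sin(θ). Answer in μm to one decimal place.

sin(55.2°) = 0.8211, so cusp = 0.17 × 0.8211 = 0.139587 mm → 139.6 μm.

139.6 μm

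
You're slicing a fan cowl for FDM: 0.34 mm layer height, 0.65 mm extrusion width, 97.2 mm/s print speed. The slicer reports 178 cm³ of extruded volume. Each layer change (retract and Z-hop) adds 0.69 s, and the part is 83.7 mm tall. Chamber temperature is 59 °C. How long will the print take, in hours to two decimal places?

2.35 hours

Extrusion cross-section = 0.34 × 0.65, so 0.221 mm².
Toolpath length = 178 cm³ / 0.221 mm² = 178000 / 0.221 = 805429.9 mm.
Print-move time: 805429.9 / 97.2 → 8286.3 s.
Number of layers: 83.7 / 0.34 → 247 (rounded up).
Layer-change overhead: 247 × 0.69 → 170.43 s.
Altogether 8286.3 + 170.43 = 8456.73 s, i.e. 2.35 hours.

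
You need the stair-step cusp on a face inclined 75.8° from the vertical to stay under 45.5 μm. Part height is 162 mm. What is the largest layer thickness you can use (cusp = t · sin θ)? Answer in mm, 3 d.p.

0.047 mm

t = h_c / sin θ = 0.0455 / 0.9694 = 0.047 mm.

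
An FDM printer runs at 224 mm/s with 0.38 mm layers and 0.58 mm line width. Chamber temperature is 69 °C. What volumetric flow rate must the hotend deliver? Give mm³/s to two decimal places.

49.37

A = 0.38 × 0.58, so 0.2204 mm².
Q = v·A = 224 × 0.2204 = 49.37 mm³/s.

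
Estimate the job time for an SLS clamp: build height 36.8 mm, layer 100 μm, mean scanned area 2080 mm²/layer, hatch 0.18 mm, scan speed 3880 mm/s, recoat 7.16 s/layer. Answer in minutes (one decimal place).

62.2 minutes

Number of layers: 36.8 / 0.1 → 368 (rounded up).
Hatch length per layer: 2080 / 0.18 → 11555.6 mm.
Per-layer scan time = 11555.6 / 3880, so 2.9782 s.
Per-layer time = 2.9782 + 7.16, so 10.1382 s.
368 layers × 10.1382 s/layer = 3730.8576 s, i.e. 62.2 minutes.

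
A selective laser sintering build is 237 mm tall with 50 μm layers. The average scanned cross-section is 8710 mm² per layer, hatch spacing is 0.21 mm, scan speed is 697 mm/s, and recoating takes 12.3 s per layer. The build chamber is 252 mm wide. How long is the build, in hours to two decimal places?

94.55 hours

Number of layers: 237 / 0.05 → 4740 (rounded up).
Scan path per layer = 8710 / 0.21, so 41476.2 mm.
Laser time per layer = 41476.2 / 697, so 59.5067 s.
Per-layer time: 59.5067 + 12.3 → 71.8067 s.
Total: 4740 × 71.8067 s = 340363.758 s → 94.55 hours.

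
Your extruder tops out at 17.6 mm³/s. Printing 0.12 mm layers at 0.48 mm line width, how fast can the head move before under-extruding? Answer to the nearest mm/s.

A = 0.12 × 0.48, so 0.0576 mm².
v_max = Q/A = 17.6/0.0576 = 305.56 mm/s → 306 mm/s.

306 mm/s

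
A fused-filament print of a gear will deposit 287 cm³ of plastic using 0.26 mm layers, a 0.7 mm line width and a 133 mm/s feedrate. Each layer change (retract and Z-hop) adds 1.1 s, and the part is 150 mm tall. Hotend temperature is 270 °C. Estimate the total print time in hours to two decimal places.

3.47 hours

Extrusion cross-section = 0.26 × 0.7, so 0.182 mm².
Path length: 287000 mm³ / 0.182 mm² → 1576923.1 mm.
Time extruding = 1576923.1 / 133 = 11856.6 s.
Layers = ⌈150/0.26⌉ = 577.
Layer-change overhead: 577 × 1.1 → 634.7 s.
Altogether 11856.6 + 634.7 = 12491.3 s, i.e. 3.47 hours.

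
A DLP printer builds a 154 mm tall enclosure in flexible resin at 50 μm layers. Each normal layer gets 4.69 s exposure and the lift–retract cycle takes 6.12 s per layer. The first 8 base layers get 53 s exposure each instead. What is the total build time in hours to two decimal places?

9.36 hours

Layer count = ceil(154 / 0.05) = 3080.
Base layers = 8 × (53 + 6.12) = 472.96 s.
Remaining layers = 3072 × (4.69 + 6.12), so 33208.32 s.
Total = 472.96 + 33208.32 = 33681.28 s = 9.36 hours.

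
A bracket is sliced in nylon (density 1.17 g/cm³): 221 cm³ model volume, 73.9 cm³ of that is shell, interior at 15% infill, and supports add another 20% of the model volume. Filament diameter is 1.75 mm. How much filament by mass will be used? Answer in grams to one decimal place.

164.0 g

Interior volume = 221 − 73.9, so 147.1 cm³.
Infill deposited = 0.15 × 147.1, so 22.065 cm³.
Support = 0.20 × 221 = 44.2 cm³.
Deposited volume = 73.9 + 22.065 + 44.2, so 140.165 cm³.
Mass = 140.165 × 1.17 = 163.99305 g.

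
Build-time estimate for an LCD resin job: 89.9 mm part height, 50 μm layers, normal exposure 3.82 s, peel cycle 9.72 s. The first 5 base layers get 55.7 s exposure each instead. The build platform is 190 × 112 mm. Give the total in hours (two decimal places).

6.83 hours

Number of layers: 89.9 / 0.05 → 1798 (rounded up).
Bottom layers: 5 × (55.7 + 9.72) → 327.1 s.
Regular layers: 1793 × (3.82 + 9.72) → 24277.22 s.
Total = 327.1 + 24277.22 = 24604.32 s = 6.83 hours.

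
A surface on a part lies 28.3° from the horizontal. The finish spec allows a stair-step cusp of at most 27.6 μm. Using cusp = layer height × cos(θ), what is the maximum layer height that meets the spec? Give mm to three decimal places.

0.031 mm

cos(28.3°) = 0.8805; t_max = 0.0276/0.8805 = 0.031 mm.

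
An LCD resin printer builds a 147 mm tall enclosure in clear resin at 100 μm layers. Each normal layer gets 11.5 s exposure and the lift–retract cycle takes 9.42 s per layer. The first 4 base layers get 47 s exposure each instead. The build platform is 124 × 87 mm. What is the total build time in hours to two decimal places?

Layers = ⌈147/0.1⌉ = 1470.
Bottom layers = 4 × (47 + 9.42), so 225.68 s.
Regular layers = 1466 × (11.5 + 9.42) = 30668.72 s.
Sum: 225.68 + 30668.72 = 30894.4 s → 8.58 hours.

8.58 hours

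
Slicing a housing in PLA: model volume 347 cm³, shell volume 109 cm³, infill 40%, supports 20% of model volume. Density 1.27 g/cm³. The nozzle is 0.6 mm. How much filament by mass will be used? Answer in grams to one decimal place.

347.5 g

Infill region: 347 − 109 → 238 cm³.
Infill deposited: 0.40 × 238 → 95.2 cm³.
Support: 0.20 × 347 → 69.4 cm³.
Deposited volume: 109 + 95.2 + 69.4 → 273.6 cm³.
Mass = 273.6 × 1.27 = 347.472 g.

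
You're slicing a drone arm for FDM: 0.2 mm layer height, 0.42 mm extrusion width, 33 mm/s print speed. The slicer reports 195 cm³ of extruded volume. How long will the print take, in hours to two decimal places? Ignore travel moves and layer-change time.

19.54 hours

Extrusion cross-section = 0.2 × 0.42, so 0.084 mm².
Toolpath length = 195 cm³ / 0.084 mm² = 195000 / 0.084 = 2321428.6 mm.
Extrusion time = 2321428.6 / 33 = 70346.3 s.
70346.3 s = 19.54 hours.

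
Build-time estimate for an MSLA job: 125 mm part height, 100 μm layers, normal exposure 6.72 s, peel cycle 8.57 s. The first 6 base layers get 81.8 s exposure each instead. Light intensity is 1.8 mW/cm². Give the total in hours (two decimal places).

5.43 hours

Layers = ⌈125/0.1⌉ = 1250.
Base layers = 6 × (81.8 + 8.57) = 542.22 s.
Regular layers = 1244 × (6.72 + 8.57) = 19020.76 s.
Sum: 542.22 + 19020.76 = 19562.98 s → 5.43 hours.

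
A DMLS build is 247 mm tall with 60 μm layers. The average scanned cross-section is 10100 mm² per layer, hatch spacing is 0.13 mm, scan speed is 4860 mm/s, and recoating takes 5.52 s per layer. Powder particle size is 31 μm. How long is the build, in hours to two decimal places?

24.59 hours

Number of layers: 247 / 0.06 → 4117 (rounded up).
Per-layer scan distance = 10100 / 0.13, so 77692.3 mm.
Per-layer scan time = 77692.3 / 4860 = 15.9861 s.
Layer cycle = 15.9861 + 5.52, so 21.5061 s.
Build time = 4117 × 21.5061 = 88540.6137 s = 24.59 hours.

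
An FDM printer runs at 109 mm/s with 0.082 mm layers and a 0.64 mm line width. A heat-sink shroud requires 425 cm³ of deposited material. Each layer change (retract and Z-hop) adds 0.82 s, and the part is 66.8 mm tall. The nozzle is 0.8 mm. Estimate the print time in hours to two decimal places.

20.82 hours

Bead cross-section = 0.082 × 0.64, so 0.05248 mm².
Path length: 425000 mm³ / 0.05248 mm² → 8098323.2 mm.
Extrusion time: 8098323.2 / 109 → 74296.5 s.
Layers = ⌈66.8/0.082⌉ = 815.
Layer-change overhead: 815 × 0.82 → 668.3 s.
Total = 74296.5 + 668.3 = 74964.8 s = 20.82 hours.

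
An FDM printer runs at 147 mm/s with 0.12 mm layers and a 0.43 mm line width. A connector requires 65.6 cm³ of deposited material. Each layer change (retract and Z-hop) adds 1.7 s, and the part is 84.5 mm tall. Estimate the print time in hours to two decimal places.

2.74 hours

Bead cross-section = 0.12 × 0.43, so 0.0516 mm².
Path length: 65600 mm³ / 0.0516 mm² → 1271317.8 mm.
Print-move time: 1271317.8 / 147 → 8648.4 s.
Layers = ⌈84.5/0.12⌉ = 705.
Non-print overhead = 705 × 1.7, so 1198.5 s.
Total = 8648.4 + 1198.5 = 9846.9 s = 2.74 hours.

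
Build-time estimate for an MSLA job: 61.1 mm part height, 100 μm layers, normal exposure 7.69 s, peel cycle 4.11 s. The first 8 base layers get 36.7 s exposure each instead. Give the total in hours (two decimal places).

2.07 hours

Layer count = ceil(61.1 / 0.1) = 611.
Base layers = 8 × (36.7 + 4.11), so 326.48 s.
Remaining layers: 603 × (7.69 + 4.11) → 7115.4 s.
Total = 326.48 + 7115.4 = 7441.88 s = 2.07 hours.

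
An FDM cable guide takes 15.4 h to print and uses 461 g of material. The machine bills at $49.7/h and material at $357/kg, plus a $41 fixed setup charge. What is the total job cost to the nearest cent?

$970.96

Time charge: 49.7 × 15.4 → $765.38.
Material charge = 357 × 461/1000 = $164.577.
Adding setup: 765.38 + 164.577 + 41 → 970.957 ≈ $970.96.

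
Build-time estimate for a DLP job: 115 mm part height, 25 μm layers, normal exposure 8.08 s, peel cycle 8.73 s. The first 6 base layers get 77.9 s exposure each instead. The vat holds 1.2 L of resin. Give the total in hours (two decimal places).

21.60 hours

Layers = ⌈115/0.025⌉ = 4600.
Burn-in layers = 6 × (77.9 + 8.73) = 519.78 s.
Remaining layers = 4594 × (8.08 + 8.73), so 77225.14 s.
Total = 519.78 + 77225.14 = 77744.92 s = 21.60 hours.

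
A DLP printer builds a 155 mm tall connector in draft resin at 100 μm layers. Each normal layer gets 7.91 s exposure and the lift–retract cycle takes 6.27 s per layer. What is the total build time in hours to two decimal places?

6.11 hours

Layers = ⌈155/0.1⌉ = 1550.
Cycle time = 7.91 + 6.27, so 14.18 s.
Build time: 1550 × 14.18 s = 21979 s, i.e. 6.11 hours.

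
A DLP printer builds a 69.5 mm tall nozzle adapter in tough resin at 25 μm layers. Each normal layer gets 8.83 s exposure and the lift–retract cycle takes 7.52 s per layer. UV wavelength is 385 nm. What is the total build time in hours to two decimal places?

Layer count = ceil(69.5 / 0.025) = 2780.
Per-layer time = 8.83 + 7.52 = 16.35 s.
Build time: 2780 × 16.35 s = 45453 s, i.e. 12.63 hours.

12.63 hours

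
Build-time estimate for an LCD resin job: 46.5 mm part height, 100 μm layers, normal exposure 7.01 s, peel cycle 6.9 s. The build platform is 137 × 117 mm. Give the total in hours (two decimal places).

1.80 hours

Layers = ⌈46.5/0.1⌉ = 465.
Per-layer time = 7.01 + 6.9 = 13.91 s.
Build time: 465 × 13.91 s = 6468.15 s, i.e. 1.80 hours.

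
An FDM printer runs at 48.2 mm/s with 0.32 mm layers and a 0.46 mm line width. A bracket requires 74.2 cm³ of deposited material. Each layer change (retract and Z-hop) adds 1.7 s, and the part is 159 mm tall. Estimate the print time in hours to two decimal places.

3.14 hours

Bead cross-section: 0.32 × 0.46 → 0.1472 mm².
Path length: 74200 mm³ / 0.1472 mm² → 504076.1 mm.
Extrusion time = 504076.1 / 48.2, so 10458 s.
Layers = ⌈159/0.32⌉ = 497.
Layer-change overhead = 497 × 1.7, so 844.9 s.
Altogether 10458 + 844.9 = 11302.9 s, i.e. 3.14 hours.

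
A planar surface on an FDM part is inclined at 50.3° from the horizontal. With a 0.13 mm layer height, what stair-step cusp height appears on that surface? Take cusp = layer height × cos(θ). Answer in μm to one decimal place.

83.0 μm

Cusp = layer height × cos(50.3°) = 0.13 × 0.6388 = 0.083044 mm = 83.0 μm.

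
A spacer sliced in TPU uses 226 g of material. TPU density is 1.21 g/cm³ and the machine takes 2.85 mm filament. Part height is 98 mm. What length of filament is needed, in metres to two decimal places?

29.28 m

Extruded volume: 226/1.21 = 186.7769 cm³ (186776.9 mm³).
A = π r² = π × 1.425² = 6.3794 mm².
Length = 186776.9 / 6.3794 = 29278.13 mm = 29.28 m.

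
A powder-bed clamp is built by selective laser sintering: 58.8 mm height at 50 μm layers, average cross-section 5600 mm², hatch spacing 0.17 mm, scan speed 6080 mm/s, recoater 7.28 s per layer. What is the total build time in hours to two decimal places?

4.15 hours

Layer count = ceil(58.8 / 0.05) = 1176.
Per-layer scan distance = 5600 / 0.17 = 32941.2 mm.
Per-layer scan time: 32941.2 / 6080 → 5.418 s.
Per-layer time = 5.418 + 7.28, so 12.698 s.
Total: 1176 × 12.698 s = 14932.848 s → 4.15 hours.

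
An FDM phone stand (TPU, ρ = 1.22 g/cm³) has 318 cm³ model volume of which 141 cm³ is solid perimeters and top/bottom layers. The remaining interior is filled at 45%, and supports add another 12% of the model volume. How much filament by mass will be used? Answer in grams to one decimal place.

315.7 g

Infill region = 318 − 141 = 177 cm³.
Infill volume = 0.45 × 177 = 79.65 cm³.
Support = 0.12 × 318, so 38.16 cm³.
Total extruded = 141 + 79.65 + 38.16 = 258.81 cm³.
Mass: 258.81 × 1.22 → 315.7482 g.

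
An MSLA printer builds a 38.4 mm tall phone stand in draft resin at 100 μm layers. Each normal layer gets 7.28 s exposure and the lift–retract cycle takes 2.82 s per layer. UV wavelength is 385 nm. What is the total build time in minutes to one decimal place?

64.6 minutes

Number of layers: 38.4 / 0.1 → 384 (rounded up).
Per-layer time = 7.28 + 2.82, so 10.1 s.
Build time: 384 × 10.1 s = 3878.4 s, i.e. 64.6 minutes.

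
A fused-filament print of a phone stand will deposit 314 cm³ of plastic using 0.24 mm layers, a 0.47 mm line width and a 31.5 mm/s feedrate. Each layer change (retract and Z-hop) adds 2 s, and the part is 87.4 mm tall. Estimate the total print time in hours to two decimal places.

24.75 hours

Line area = 0.24 × 0.47 = 0.1128 mm².
Path length: 314000 mm³ / 0.1128 mm² → 2783687.9 mm.
Print-move time = 2783687.9 / 31.5, so 88371 s.
Layers = ⌈87.4/0.24⌉ = 365.
Non-print overhead: 365 × 2 → 730 s.
Altogether 88371 + 730 = 89101 s, i.e. 24.75 hours.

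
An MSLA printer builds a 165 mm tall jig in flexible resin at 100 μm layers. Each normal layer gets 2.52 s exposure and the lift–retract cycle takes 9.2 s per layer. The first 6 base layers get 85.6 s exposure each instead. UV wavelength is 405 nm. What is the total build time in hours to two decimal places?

5.51 hours

Number of layers: 165 / 0.1 → 1650 (rounded up).
Bottom layers: 6 × (85.6 + 9.2) → 568.8 s.
Normal layers = 1644 × (2.52 + 9.2), so 19267.68 s.
Sum: 568.8 + 19267.68 = 19836.48 s → 5.51 hours.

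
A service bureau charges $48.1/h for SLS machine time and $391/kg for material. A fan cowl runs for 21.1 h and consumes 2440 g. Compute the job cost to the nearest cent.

$1968.95

Machine cost = 48.1 × 21.1 = $1014.91.
Material cost: 391 × 2440/1000 → $954.04.
Total = 1014.91 + 954.04 = $1968.95.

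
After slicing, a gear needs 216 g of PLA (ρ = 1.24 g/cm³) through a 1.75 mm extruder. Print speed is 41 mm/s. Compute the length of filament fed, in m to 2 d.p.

72.42 m

Extruded volume: 216/1.24 = 174.1935 cm³ (174193.5 mm³).
Cross-section of 1.75 mm filament: π·(1.75/2)² = 2.4053 mm².
Length = 174193.5 / 2.4053 = 72420.7 mm = 72.42 m.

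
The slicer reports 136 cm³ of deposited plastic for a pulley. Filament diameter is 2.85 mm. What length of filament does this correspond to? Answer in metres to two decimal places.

21.32 m

Cross-section of 2.85 mm filament: π·(2.85/2)² = 6.3794 mm².
Length = 136 cm³ / 6.3794 mm² = 136000 / 6.3794 = 21318.62 mm = 21.32 m.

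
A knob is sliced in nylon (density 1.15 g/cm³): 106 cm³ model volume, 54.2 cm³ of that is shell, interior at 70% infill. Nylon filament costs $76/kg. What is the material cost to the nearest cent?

$7.91

Interior volume = 106 − 54.2 = 51.8 cm³.
Infill deposited = 0.70 × 51.8, so 36.26 cm³.
Total extruded: 54.2 + 36.26 → 90.46 cm³.
Mass = 90.46 × 1.15, so 104.029 g.
Cost = 104.029 g / 1000 × $76/kg = $7.91.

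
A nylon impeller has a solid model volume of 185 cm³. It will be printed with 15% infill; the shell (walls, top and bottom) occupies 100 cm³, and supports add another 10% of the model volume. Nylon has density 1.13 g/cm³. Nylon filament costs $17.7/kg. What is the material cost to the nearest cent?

Interior volume: 185 − 100 → 85 cm³.
Infill volume = 0.15 × 85, so 12.75 cm³.
Support = 0.10 × 185 = 18.5 cm³.
Deposited volume = 100 + 12.75 + 18.5 = 131.25 cm³.
Mass = 131.25 × 1.13 = 148.3125 g.
At $17.7/kg: 148.3125/1000 × 17.7 = $2.63.

$2.63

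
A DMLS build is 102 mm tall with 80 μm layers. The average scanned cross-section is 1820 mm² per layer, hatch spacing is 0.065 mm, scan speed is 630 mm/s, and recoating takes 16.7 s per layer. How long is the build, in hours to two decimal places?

Layers = ⌈102/0.08⌉ = 1275.
Hatch length per layer = 1820 / 0.065 = 28000 mm.
Laser time per layer: 28000 / 630 → 44.4444 s.
Time per layer: 44.4444 + 16.7 → 61.1444 s.
1275 layers × 61.1444 s/layer = 77959.11 s, i.e. 21.66 hours.

21.66 hours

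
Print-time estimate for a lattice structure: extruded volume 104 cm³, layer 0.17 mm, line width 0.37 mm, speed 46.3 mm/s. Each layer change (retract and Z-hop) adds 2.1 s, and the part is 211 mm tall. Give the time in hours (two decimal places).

10.64 hours

Extrusion cross-section: 0.17 × 0.37 → 0.0629 mm².
Toolpath length = 104 cm³ / 0.0629 mm² = 104000 / 0.0629 = 1653418.1 mm.
Extrusion time = 1653418.1 / 46.3 = 35711 s.
Number of layers: 211 / 0.17 → 1242 (rounded up).
Non-print overhead = 1242 × 2.1, so 2608.2 s.
Altogether 35711 + 2608.2 = 38319.2 s, i.e. 10.64 hours.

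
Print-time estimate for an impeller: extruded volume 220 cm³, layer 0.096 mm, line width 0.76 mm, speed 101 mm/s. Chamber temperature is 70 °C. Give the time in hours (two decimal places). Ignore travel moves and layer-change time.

8.29 hours

Line area: 0.096 × 0.76 → 0.07296 mm².
Path length: 220000 mm³ / 0.07296 mm² → 3015350.9 mm.
Print-move time = 3015350.9 / 101 = 29855 s.
In the requested units: 29855 s = 8.29 hours.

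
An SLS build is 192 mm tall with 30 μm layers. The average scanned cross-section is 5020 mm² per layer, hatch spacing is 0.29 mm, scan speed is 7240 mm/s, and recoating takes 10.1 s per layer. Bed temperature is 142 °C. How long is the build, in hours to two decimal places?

22.21 hours

Number of layers: 192 / 0.03 → 6400 (rounded up).
Scan path per layer = 5020 / 0.29 = 17310.3 mm.
Laser time per layer = 17310.3 / 7240 = 2.3909 s.
Per-layer time: 2.3909 + 10.1 → 12.4909 s.
6400 layers × 12.4909 s/layer = 79941.76 s, i.e. 22.21 hours.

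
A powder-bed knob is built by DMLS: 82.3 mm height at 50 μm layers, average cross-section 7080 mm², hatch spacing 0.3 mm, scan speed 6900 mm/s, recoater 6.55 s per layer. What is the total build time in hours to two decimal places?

Layer count = ceil(82.3 / 0.05) = 1646.
Scan path per layer = 7080 / 0.3 = 23600 mm.
Scan time per layer = 23600 / 6900, so 3.4203 s.
Layer cycle = 3.4203 + 6.55 = 9.9703 s.
1646 layers × 9.9703 s/layer = 16411.1138 s, i.e. 4.56 hours.

4.56 hours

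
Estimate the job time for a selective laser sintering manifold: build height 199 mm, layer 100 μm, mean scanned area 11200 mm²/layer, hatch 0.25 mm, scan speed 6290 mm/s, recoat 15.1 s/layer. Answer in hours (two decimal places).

12.28 hours

Number of layers: 199 / 0.1 → 1990 (rounded up).
Scan path per layer = 11200 / 0.25 = 44800 mm.
Per-layer scan time = 44800 / 6290, so 7.1224 s.
Per-layer time = 7.1224 + 15.1 = 22.2224 s.
1990 layers × 22.2224 s/layer = 44222.576 s, i.e. 12.28 hours.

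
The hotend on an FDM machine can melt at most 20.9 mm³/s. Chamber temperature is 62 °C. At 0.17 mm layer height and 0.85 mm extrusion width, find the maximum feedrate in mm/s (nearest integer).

145 mm/s

Bead cross-section: 0.17 × 0.85 → 0.1445 mm².
Max speed = 20.9 / 0.1445 = 144.64 ≈ 145 mm/s.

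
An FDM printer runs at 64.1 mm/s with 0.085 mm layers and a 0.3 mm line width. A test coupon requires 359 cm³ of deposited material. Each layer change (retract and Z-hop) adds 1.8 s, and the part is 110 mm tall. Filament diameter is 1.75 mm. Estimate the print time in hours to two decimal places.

Extrusion cross-section = 0.085 × 0.3, so 0.0255 mm².
Total extruded path = 359000/0.0255 = 14078431.4 mm.
Time extruding = 14078431.4 / 64.1, so 219632.3 s.
Number of layers: 110 / 0.085 → 1295 (rounded up).
Z-hop total: 1295 × 1.8 → 2331 s.
Total = 219632.3 + 2331 = 221963.3 s = 61.66 hours.

61.66 hours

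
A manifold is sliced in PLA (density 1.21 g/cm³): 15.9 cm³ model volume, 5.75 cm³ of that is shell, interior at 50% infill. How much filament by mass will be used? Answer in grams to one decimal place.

Interior volume: 15.9 − 5.75 → 10.15 cm³.
Deposited infill: 0.50 × 10.15 → 5.075 cm³.
Total printed volume = 5.75 + 5.075, so 10.825 cm³.
Mass = 10.825 × 1.21, so 13.09825 g.

13.1 g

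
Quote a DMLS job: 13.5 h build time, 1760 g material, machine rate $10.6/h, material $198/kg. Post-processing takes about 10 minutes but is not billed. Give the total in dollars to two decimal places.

$491.58

Time charge = 10.6 × 13.5 = $143.10.
Feedstock cost = 198 × 1760/1000, so $348.48.
Total = 143.10 + 348.48 = $491.58.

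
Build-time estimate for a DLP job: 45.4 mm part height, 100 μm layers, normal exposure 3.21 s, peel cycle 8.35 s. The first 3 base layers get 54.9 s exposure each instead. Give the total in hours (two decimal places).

Number of layers: 45.4 / 0.1 → 454 (rounded up).
Base layers = 3 × (54.9 + 8.35), so 189.75 s.
Regular layers = 451 × (3.21 + 8.35) = 5213.56 s.
Sum: 189.75 + 5213.56 = 5403.31 s → 1.50 hours.

1.50 hours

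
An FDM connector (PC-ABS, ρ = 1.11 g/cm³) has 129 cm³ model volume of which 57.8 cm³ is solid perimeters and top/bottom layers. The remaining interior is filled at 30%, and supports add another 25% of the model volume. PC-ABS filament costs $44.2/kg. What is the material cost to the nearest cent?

$5.47

Volume inside the shell = 129 − 57.8 = 71.2 cm³.
Deposited infill: 0.30 × 71.2 → 21.36 cm³.
Support = 0.25 × 129 = 32.25 cm³.
Deposited volume = 57.8 + 21.36 + 32.25 = 111.41 cm³.
Mass = 111.41 × 1.11, so 123.6651 g.
At $44.2/kg: 123.6651/1000 × 44.2 = $5.47.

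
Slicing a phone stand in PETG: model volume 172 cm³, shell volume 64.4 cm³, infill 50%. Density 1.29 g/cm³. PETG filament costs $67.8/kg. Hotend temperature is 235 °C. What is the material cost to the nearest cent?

Infill region = 172 − 64.4, so 107.6 cm³.
Infill deposited: 0.50 × 107.6 → 53.8 cm³.
Total printed volume = 64.4 + 53.8, so 118.2 cm³.
Mass = 118.2 × 1.29 = 152.478 g.
At $67.8/kg: 152.478/1000 × 67.8 = $10.34.

$10.34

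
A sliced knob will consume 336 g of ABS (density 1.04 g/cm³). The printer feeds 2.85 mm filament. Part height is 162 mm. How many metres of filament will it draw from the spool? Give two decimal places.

Extruded volume: 336/1.04 = 323.0769 cm³ (323076.9 mm³).
Cross-section of 2.85 mm filament: π·(2.85/2)² = 6.3794 mm².
Length = 323076.9 / 6.3794 = 50643.78 mm = 50.64 m.

50.64 m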